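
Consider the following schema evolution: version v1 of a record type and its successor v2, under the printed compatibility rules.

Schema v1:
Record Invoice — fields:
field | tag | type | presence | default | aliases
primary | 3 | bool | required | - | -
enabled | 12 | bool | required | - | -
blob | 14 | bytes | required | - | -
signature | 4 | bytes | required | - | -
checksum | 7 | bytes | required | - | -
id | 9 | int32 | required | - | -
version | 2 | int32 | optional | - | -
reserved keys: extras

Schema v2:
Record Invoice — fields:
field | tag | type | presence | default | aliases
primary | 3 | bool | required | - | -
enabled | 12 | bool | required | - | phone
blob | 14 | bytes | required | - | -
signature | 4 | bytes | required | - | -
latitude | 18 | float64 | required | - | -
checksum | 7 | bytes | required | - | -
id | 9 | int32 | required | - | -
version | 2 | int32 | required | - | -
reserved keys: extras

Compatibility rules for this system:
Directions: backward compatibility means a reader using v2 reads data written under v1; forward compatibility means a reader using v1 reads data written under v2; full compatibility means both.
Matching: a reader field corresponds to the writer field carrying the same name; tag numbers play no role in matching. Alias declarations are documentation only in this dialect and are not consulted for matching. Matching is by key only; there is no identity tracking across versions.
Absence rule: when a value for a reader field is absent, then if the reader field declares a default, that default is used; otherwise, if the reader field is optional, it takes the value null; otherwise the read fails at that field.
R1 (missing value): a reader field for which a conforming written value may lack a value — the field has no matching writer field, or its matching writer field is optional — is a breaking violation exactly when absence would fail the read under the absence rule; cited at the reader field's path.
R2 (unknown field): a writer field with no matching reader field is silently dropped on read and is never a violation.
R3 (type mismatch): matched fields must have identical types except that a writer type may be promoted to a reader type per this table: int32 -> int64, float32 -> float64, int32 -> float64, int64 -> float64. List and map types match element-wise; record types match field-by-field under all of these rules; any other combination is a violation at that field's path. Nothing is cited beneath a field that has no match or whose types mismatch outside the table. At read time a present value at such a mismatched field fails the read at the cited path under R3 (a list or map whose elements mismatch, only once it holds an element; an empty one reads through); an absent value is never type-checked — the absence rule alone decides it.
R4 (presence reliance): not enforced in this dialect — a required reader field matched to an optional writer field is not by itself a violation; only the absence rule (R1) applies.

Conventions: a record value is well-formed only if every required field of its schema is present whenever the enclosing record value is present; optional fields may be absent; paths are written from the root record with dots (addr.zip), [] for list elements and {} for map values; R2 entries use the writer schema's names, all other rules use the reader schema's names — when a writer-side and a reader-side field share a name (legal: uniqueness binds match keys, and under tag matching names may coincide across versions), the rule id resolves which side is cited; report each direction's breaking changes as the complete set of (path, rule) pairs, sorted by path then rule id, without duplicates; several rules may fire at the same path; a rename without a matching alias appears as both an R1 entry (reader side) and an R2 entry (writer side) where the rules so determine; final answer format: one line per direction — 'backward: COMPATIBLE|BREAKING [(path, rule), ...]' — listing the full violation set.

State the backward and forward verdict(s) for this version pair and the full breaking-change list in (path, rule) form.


the writer's type comes first in each Invoice pair
backward on Invoice — v2 reading data written by v1:
  primary <- primary (bool -> bool, writer required)
  enabled <- enabled (bool -> bool, writer required)
  blob <- blob (bytes -> bytes, writer required)
  signature <- signature (bytes -> bytes, writer required)
  latitude: no writer match
  checksum <- checksum (bytes -> bytes, writer required)
  id <- id (int32 -> int32, writer required)
  version <- version (int32 -> int32, writer optional)
  R1 fires at latitude
  R1 fires at version
  backward on Invoice therefore BREAKING (2)
forward on Invoice — v1 reading data written by v2:
  primary <- primary (bool -> bool, writer required)
  enabled <- enabled (bool -> bool, writer required)
  blob <- blob (bytes -> bytes, writer required)
  signature <- signature (bytes -> bytes, writer required)
  checksum <- checksum (bytes -> bytes, writer required)
  id <- id (int32 -> int32, writer required)
  version <- version (int32 -> int32, writer required)
  latitude (writer side), unknown to reader
  => forward: COMPATIBLE

backward: BREAKING [(latitude, R1), (version, R1)]; forward: COMPATIBLE []


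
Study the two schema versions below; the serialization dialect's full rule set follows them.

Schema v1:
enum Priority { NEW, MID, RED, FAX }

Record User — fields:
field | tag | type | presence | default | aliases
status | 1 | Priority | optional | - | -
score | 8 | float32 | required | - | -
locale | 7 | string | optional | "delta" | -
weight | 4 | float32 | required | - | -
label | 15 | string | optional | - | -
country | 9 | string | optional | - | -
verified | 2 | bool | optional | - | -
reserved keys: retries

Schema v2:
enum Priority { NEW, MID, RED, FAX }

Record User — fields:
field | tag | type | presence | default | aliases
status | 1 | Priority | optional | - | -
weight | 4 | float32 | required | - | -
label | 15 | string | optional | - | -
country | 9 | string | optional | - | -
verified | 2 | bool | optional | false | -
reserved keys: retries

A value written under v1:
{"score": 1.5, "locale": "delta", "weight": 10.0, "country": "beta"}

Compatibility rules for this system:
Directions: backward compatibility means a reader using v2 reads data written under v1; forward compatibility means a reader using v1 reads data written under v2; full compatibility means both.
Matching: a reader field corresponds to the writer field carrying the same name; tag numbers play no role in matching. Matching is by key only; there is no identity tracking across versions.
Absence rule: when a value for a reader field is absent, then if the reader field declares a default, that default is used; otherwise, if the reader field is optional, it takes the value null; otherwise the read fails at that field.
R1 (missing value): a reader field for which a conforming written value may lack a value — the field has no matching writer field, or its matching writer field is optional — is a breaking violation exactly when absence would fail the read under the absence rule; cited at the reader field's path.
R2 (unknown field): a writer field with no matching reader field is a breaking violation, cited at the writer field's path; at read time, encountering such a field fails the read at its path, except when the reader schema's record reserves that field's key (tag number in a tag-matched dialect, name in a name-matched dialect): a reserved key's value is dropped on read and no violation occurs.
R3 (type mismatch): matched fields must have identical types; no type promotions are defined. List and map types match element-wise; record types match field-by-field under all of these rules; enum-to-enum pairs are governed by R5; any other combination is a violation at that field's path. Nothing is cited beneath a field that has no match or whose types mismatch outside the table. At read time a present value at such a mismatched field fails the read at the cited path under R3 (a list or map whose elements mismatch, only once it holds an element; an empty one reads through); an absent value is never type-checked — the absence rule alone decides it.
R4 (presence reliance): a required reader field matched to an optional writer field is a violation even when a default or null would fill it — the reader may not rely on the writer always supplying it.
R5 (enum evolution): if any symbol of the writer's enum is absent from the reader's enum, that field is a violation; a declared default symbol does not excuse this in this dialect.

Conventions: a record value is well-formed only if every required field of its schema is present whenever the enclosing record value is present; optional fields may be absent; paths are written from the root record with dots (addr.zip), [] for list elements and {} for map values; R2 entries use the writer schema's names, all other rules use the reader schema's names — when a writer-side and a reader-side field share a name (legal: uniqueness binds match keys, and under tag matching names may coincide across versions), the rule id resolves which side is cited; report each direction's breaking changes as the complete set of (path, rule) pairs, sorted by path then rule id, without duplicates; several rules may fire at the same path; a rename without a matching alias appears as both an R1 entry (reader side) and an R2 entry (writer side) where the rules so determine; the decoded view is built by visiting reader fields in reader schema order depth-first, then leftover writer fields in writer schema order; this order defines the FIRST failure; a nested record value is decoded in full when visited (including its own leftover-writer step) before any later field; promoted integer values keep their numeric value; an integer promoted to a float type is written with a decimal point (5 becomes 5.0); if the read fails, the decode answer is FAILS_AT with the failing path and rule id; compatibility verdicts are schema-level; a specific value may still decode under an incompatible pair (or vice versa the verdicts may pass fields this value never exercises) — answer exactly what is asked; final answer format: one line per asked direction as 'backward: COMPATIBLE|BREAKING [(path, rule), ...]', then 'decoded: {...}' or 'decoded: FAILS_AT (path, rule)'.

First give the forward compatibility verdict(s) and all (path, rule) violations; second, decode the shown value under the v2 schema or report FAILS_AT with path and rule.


forward: BREAKING [(score, R1)]; decoded: FAILS_AT (score, R2)

arrows below run writer -> reader for User
forward on User — v1 reading data written by v2:
  status: paired with writer status (Priority -> Priority; writer optional)
  score: no writer match
  locale: no writer match
  weight: paired with writer weight (float32 -> float32; writer required)
  label: paired with writer label (string -> string; writer optional)
  country: paired with writer country (string -> string; writer optional)
  verified: paired with writer verified (bool -> bool; writer optional)
  rule R1 violated at score
  => forward verdict for User: BREAKING, 1 violation(s)
decoding the User value with the v2 reader:
  status := null (absent, optional -> null)
  weight := 10.0
  label := null (absent, optional -> null)
  country := "beta"
  verified := false (absent -> default)
  read fails at score under R2 (unknown field)
  => FAILS_AT (score, R2)
checking off the User differences that do not matter here:
  field verified in record User: default set to false -> inert for the asked User verdict: nothing fires
  removed field locale from record User -> its effect on User is confined to the backward direction, not asked


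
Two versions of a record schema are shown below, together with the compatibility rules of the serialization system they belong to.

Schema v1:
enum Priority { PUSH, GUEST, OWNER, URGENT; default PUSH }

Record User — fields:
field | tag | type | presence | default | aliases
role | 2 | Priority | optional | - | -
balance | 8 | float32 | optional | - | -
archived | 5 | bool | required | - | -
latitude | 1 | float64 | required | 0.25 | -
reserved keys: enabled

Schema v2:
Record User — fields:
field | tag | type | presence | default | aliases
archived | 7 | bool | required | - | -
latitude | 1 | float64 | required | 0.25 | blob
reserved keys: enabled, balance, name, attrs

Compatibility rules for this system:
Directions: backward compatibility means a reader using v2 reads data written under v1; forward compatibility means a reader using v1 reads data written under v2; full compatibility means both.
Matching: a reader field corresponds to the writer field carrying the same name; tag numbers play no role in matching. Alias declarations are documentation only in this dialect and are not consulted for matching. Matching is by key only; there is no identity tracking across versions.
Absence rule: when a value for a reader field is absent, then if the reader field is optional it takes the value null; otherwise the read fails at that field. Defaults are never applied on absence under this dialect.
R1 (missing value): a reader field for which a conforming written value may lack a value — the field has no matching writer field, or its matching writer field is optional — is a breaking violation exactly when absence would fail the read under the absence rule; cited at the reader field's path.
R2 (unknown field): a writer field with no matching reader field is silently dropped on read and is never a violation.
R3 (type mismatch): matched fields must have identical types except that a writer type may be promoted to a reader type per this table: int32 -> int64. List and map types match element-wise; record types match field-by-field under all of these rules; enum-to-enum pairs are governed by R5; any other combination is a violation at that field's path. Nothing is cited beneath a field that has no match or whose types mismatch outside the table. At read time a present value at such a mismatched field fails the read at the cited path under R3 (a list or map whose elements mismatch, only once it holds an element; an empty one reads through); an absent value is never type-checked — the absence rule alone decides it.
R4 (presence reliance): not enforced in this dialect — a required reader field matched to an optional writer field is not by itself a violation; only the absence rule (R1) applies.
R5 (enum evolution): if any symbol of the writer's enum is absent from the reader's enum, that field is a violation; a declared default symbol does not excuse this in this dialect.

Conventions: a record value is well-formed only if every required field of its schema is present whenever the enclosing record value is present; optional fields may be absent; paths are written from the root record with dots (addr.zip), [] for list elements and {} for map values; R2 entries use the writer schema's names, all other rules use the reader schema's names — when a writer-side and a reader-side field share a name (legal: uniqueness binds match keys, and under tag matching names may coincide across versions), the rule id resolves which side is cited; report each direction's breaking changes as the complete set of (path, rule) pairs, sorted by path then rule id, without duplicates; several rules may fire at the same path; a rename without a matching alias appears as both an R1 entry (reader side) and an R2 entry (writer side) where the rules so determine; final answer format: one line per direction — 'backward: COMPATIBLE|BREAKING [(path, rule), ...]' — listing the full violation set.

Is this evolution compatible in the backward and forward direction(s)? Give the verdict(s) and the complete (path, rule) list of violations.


the writer's type comes first in each User pair
checking backward for User: reader v2 against writer v1:
  archived: bool -> bool, writer required; from archived
  latitude: float64 -> float64, writer required; from latitude
  writer field role has no reader counterpart
  writer field balance has no reader counterpart
  => backward: COMPATIBLE
checking forward for User: reader v1 against writer v2:
  role has no writer counterpart
  balance has no writer counterpart
  archived: bool -> bool, writer required; from archived
  latitude: float64 -> float64, writer required; from latitude
  => forward: COMPATIBLE

backward: COMPATIBLE []; forward: COMPATIBLE []


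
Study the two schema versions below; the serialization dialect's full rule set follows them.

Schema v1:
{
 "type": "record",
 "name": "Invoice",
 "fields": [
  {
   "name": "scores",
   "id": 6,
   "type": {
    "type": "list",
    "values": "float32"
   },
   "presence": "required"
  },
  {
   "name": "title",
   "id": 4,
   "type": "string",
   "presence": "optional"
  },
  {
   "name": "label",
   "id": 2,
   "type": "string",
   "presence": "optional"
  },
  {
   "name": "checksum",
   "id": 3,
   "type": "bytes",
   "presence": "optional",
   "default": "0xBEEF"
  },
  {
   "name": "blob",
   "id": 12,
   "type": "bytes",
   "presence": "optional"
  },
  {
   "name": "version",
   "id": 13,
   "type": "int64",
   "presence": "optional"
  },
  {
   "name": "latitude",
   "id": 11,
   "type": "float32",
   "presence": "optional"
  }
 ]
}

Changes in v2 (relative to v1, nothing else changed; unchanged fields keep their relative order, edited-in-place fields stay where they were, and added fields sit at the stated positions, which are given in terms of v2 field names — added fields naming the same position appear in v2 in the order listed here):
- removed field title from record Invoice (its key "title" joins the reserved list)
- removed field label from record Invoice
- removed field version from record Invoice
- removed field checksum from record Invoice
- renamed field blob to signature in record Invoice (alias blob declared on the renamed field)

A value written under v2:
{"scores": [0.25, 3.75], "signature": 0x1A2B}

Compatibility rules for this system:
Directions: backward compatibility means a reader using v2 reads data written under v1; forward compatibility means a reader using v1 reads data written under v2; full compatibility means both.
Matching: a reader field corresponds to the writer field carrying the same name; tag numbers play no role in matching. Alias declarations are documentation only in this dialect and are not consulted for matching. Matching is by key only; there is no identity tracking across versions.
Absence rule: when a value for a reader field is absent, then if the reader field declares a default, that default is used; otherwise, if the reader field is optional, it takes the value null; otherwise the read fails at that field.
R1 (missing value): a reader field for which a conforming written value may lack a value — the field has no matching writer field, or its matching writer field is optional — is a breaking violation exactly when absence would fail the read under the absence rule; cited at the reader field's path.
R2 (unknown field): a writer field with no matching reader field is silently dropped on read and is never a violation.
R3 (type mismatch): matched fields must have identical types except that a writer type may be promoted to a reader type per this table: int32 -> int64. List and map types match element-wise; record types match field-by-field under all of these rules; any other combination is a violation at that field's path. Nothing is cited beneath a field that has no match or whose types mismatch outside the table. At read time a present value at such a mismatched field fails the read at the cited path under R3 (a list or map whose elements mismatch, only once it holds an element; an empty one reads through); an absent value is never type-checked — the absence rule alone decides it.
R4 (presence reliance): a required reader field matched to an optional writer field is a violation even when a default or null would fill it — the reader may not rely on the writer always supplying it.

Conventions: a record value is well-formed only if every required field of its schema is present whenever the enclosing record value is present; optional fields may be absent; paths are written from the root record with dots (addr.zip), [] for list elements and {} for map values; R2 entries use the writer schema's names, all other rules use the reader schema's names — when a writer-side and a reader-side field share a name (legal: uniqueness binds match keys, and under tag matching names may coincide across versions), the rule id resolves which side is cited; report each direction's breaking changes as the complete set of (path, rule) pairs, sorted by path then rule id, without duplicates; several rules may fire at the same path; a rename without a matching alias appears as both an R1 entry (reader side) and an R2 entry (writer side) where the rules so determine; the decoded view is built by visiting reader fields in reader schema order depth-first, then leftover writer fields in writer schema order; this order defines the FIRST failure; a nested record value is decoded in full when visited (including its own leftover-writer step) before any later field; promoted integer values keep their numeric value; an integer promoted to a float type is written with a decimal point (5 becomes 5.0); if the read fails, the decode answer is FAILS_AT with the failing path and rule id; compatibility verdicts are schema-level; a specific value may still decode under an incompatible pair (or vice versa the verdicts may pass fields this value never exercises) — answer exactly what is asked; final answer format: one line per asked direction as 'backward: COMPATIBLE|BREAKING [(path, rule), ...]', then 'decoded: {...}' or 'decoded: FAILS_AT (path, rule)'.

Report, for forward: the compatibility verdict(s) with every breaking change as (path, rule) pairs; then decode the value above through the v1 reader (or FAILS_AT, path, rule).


forward: COMPATIBLE []; decoded: {"scores": [0.25, 3.75], "title": null, "label": null, "checksum": 0xBEEF, "blob": null, "version": null, "latitude": null}

in Invoice below, arrows point writer -> reader
forward on Invoice — v1 reading data written by v2:
  scores <- scores (list<float32> -> list<float32>, writer required)
  title has no writer counterpart
  label has no writer counterpart
  checksum has no writer counterpart
  blob has no writer counterpart
  version has no writer counterpart
  latitude <- latitude (float32 -> float32, writer optional)
  leftover writer field: signature
  => forward: COMPATIBLE
decoding the Invoice value with the v1 reader:
  scores := [0.25, 3.75]
  title := null (missing; optional => null)
  label := null (missing; optional => null)
  checksum := 0xBEEF (missing; default applied)
  blob := null (missing; optional => null)
  version := null (missing; optional => null)
  latitude := null (missing; optional => null)
  writer signature: no reader field; dropped
  => decoded: {"scores": [0.25, 3.75], "title": null, "label": null, "checksum": 0xBEEF, "blob": null, "version": null, "latitude": null}
ruling out the remaining Invoice differences:
  removed field title from record Invoice (its key "title" joins the reserved list) -> fires no rule on Invoice, leaving the asked answer as it is
  removed field label from record Invoice -> fires no rule on Invoice, leaving the asked answer as it is
  removed field version from record Invoice -> fires no rule on Invoice, leaving the asked answer as it is
  removed field checksum from record Invoice -> fires no rule on Invoice, leaving the asked answer as it is


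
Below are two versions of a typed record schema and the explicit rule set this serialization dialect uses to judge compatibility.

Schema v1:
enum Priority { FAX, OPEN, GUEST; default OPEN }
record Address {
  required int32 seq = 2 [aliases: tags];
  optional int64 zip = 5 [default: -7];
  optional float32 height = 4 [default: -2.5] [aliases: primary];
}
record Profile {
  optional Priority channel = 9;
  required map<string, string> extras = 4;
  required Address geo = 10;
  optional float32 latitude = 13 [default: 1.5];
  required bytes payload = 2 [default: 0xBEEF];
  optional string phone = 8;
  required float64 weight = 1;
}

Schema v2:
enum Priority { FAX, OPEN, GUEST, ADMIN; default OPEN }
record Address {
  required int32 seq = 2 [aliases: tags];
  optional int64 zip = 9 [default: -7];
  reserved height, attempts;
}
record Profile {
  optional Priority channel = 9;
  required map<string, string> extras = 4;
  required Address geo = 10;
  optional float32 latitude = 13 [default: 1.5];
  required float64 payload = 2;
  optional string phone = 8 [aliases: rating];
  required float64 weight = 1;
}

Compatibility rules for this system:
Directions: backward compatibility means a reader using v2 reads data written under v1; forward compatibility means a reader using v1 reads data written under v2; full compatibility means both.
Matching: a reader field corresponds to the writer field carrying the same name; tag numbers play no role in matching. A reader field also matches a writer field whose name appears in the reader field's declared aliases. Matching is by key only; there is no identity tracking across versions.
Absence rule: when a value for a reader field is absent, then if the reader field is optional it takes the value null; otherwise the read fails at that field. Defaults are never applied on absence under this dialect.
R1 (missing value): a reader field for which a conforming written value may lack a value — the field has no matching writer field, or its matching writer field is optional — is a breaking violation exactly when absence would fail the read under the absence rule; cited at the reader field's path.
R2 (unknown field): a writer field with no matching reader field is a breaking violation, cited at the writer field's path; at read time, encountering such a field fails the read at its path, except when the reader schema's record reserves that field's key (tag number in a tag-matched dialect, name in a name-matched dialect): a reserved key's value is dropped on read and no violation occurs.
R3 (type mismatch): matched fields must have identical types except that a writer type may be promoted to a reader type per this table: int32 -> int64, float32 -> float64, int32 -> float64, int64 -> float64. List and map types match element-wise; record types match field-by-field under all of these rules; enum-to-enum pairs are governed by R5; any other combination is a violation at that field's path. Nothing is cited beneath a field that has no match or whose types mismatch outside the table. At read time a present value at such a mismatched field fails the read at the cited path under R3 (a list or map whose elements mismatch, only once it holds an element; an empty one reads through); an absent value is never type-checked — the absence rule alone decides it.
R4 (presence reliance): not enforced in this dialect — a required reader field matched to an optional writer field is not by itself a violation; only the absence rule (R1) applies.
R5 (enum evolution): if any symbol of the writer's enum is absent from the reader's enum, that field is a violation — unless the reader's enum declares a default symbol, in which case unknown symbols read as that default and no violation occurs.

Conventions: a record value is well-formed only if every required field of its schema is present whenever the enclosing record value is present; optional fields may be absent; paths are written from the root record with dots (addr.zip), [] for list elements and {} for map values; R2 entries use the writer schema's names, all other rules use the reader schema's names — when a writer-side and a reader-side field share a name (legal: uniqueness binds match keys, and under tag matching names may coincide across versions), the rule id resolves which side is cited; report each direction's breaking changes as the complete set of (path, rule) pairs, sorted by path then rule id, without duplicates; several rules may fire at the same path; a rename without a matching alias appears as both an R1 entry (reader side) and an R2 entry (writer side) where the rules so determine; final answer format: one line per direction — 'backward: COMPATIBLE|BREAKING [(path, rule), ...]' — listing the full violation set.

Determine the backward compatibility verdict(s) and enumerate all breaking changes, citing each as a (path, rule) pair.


backward: BREAKING [(payload, R3)]

in Profile below, arrows point writer -> reader
checking backward for Profile: reader v2 against writer v1:
  channel <- channel (Priority -> Priority, writer optional)
  extras <- extras (map<string, string> -> map<string, string>, writer required)
  geo <- geo (Address -> Address, writer required)
  latitude <- latitude (float32 -> float32, writer optional)
  payload <- payload (bytes -> float64, writer required)
  phone <- phone (string -> string, writer optional)
  weight <- weight (float64 -> float64, writer required)
  geo.seq <- geo.seq (int32 -> int32, writer required)
  geo.zip <- geo.zip (int64 -> int64, writer optional)
  writer field geo.height has no reader counterpart
  breaking: (payload, R3)
  backward on Profile therefore BREAKING (1)
the rest of the Profile diff is inert for this question:
  removed field height from record Address (its key "height" joins the reserved list) -> no rule fires on it in Profile's dialect; the asked verdict holds
  field zip in record Address: tag 5 changed to 9 -> no rule fires on it in Profile's dialect; the asked verdict holds
  enum Priority (field channel in record Profile): symbol ADMIN added -> no rule fires on it in Profile's dialect; the asked verdict holds


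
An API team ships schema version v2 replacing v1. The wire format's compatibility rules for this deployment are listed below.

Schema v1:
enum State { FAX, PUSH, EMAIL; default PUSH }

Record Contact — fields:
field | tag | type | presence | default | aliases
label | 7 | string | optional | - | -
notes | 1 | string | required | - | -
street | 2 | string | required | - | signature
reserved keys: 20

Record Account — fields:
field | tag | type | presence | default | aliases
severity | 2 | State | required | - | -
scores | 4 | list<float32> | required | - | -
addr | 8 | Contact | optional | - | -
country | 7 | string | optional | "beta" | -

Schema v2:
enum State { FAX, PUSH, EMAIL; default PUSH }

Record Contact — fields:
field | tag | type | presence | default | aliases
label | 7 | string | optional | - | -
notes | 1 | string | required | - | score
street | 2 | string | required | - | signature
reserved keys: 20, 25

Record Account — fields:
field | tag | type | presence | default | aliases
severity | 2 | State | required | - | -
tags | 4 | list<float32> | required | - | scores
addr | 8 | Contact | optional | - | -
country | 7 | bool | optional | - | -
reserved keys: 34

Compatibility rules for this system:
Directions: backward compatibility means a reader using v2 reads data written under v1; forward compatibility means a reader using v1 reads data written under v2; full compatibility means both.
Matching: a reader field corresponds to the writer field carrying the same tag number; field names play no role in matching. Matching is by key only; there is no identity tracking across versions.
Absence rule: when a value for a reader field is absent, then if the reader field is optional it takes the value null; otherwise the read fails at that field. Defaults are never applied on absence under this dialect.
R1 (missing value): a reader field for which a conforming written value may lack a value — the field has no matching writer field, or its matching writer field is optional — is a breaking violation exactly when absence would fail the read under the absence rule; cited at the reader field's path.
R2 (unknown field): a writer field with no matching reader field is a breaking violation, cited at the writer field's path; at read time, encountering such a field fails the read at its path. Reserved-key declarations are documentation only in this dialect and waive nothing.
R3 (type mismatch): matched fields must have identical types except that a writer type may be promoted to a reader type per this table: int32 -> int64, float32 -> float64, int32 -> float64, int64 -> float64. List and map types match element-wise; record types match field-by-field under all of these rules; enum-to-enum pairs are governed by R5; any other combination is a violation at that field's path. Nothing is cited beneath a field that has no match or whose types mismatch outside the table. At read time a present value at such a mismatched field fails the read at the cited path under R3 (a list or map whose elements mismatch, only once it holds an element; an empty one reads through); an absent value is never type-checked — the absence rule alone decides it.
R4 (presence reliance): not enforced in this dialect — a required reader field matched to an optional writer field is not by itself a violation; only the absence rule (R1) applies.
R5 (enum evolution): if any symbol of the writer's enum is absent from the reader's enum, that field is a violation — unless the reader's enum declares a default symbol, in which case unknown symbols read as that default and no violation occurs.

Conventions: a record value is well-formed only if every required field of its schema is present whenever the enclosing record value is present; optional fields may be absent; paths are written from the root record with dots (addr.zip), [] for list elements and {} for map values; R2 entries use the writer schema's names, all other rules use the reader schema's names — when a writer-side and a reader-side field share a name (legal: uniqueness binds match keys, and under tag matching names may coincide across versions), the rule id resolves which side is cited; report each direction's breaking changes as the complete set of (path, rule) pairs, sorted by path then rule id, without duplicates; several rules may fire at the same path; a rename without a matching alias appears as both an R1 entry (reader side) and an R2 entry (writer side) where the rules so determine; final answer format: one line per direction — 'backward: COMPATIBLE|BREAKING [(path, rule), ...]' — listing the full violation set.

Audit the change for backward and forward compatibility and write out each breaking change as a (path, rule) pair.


backward: BREAKING [(country, R3)]; forward: BREAKING [(country, R3)]

in Account below, arrows point writer -> reader
backward analysis of Account with v2 as reader and v1 as writer:
  severity <- severity (State -> State, writer required)
  tags <- scores (list<float32> -> list<float32>, writer required)
  addr <- addr (Contact -> Contact, writer optional)
  country <- country (string -> bool, writer optional)
  addr.label <- addr.label (string -> string, writer optional)
  addr.notes <- addr.notes (string -> string, writer required)
  addr.street <- addr.street (string -> string, writer required)
  rule R3 violated at country
  backward on Account therefore BREAKING (1)
forward analysis of Account with v1 as reader and v2 as writer:
  severity <- severity (State -> State, writer required)
  scores <- tags (list<float32> -> list<float32>, writer required)
  addr <- addr (Contact -> Contact, writer optional)
  country <- country (bool -> string, writer optional)
  addr.label <- addr.label (string -> string, writer optional)
  addr.notes <- addr.notes (string -> string, writer required)
  addr.street <- addr.street (string -> string, writer required)
  rule R3 violated at country
  forward on Account therefore BREAKING (1)


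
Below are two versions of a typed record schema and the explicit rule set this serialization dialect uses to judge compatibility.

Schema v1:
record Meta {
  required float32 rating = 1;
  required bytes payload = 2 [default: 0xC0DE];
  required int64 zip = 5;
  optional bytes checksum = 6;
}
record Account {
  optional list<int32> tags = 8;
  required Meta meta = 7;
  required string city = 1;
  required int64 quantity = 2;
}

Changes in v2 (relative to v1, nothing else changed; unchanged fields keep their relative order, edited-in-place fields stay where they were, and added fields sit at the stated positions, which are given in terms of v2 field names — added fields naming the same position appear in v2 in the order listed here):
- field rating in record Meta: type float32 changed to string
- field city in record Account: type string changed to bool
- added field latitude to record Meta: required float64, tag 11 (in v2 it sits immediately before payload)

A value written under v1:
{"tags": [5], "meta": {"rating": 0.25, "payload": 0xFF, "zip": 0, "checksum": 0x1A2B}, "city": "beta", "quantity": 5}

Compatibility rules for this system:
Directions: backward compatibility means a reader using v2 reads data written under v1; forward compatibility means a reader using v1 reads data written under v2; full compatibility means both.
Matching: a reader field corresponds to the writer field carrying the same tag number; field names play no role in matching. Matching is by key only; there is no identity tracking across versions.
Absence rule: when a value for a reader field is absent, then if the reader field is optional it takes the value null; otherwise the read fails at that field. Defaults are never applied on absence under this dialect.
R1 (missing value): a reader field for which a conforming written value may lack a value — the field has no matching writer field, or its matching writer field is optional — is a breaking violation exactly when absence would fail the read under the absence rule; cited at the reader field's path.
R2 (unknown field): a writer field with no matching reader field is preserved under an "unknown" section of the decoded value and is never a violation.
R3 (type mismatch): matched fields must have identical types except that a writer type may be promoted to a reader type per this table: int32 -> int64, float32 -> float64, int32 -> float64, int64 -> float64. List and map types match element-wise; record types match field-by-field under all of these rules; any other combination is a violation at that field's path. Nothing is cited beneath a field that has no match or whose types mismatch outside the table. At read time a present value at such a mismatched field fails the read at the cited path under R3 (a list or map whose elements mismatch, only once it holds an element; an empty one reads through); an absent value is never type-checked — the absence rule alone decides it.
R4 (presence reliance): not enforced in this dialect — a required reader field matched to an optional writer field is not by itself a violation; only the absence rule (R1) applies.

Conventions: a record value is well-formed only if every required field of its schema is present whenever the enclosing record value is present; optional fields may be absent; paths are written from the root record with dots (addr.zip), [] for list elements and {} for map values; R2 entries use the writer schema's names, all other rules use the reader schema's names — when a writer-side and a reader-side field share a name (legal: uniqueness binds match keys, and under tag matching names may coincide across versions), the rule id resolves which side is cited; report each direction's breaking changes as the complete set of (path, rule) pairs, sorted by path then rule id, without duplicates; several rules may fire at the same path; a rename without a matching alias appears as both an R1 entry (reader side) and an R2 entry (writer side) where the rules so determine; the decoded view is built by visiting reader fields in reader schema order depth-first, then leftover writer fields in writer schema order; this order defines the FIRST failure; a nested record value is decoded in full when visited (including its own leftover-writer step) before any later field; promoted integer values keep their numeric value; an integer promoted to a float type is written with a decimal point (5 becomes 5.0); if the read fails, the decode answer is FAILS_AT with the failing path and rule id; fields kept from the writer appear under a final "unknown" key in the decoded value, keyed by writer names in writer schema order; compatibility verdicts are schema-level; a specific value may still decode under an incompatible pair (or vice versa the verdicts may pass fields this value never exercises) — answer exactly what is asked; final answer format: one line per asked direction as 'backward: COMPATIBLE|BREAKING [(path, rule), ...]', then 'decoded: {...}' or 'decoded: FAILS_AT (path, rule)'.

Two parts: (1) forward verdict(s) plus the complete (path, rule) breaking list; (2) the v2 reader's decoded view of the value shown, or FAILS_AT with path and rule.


each type pair in Account: writer, then reader
forward analysis of Account with v1 as reader and v2 as writer:
  list<int32> -> list<int32>, writer optional: tags aligns to tags
  Meta -> Meta, writer required: meta aligns to meta
  bool -> string, writer required: city aligns to city
  int64 -> int64, writer required: quantity aligns to quantity
  string -> float32, writer required: meta.rating aligns to meta.rating
  bytes -> bytes, writer required: meta.payload aligns to meta.payload
  int64 -> int64, writer required: meta.zip aligns to meta.zip
  bytes -> bytes, writer optional: meta.checksum aligns to meta.checksum
  writer meta.latitude: unknown to reader
  rule R3 violated at city
  rule R3 violated at meta.rating
  => forward: BREAKING (2)
migrating the Account value to v2:
  tags := [5]
  read fails at meta.rating under R3
  => FAILS_AT (meta.rating, R3)
the rest of the Account diff is inert for this question:
  added field latitude to record Meta: required float64, tag 11 (in v2 it sits immediately before payload) -> fires only in the backward direction of Account, which is not asked here

forward: BREAKING [(city, R3), (meta.rating, R3)]; decoded: FAILS_AT (meta.rating, R3)
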